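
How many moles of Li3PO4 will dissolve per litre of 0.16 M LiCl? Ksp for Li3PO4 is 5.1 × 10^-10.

Li3PO4(s) <=> 3 Li^+ + PO4^3-
Ksp = [Li^+]^3[PO4^3-]
If s mol/L dissolves here, [Li^+] = 0.16 + 3s ≈ 0.16, [PO4^3-] = s (common-ion effect: Li^+ is already 0.16 M).
Ksp ≈ (0.16)^3 × s
s = 1.2 × 10^-7 M
Check: 3s = 3.7 x 10^-7 ≪ 0.16, so the approximation is valid.

1.2 × 10^-7 M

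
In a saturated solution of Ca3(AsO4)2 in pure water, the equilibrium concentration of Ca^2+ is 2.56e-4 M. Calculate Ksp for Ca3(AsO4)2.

Ca3(AsO4)2(s) <=> 3 Ca^2+ + 2 AsO4^3-
Stoichiometry gives [AsO4^3-] = (2/3)[Ca^2+] = 1.707 × 10^-4 M.
Ksp = [Ca^2+]^3[AsO4^3-]^2
Ksp = (2.56 × 10^-4)^3 × (1.707 × 10^-4)^2 = 4.89 × 10^-19

Ksp = 4.89 × 10^-19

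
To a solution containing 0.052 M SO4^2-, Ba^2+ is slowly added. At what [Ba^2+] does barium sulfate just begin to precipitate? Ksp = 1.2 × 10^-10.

BaSO4(s) <=> Ba^2+ + SO4^2-
Ksp = [Ba^2+][SO4^2-]
Precipitation begins when Q = Ksp. With [SO4^2-] = 0.052 M:
1.2 × 10^-10 = (0.052) × [Ba^2+]
[Ba^2+] = (1.2 × 10^-10 / 5.2 x 10^-2) = 2.3 × 10^-9 M

[Ba^2+] = 2.3 × 10^-9 M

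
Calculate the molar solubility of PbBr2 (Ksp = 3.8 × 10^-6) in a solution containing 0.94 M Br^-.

PbBr2(s) ⇌ Pb^2+(aq) + 2 Br^-(aq)
Ksp = [Pb^2+][Br^-]^2
If s mol/L dissolves here, [Pb^2+] = s, [Br^-] = 0.94 + 2s ≈ 0.94 (common-ion effect: Br^- is already 0.94 M).
Ksp ≈ s × (0.94)^2
s = 4.3 x 10^-6 M
Check: 2s = 8.6 x 10^-6 ≪ 0.94, so the approximation is valid.

s ≈ 4.3 × 10^-6 M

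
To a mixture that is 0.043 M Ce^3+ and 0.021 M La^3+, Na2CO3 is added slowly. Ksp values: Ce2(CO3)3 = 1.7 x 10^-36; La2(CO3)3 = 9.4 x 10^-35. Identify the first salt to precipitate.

Each salt begins to precipitate when Q = Ksp, i.e. when [CO3^2-] reaches its threshold.
For Ce2(CO3)3: 1.7 x 10^-36 = (0.043)^2 × [CO3^2-]^3  ⇒  [CO3^2-] = 9.7 x 10^-12 M.
For La2(CO3)3: 9.4 x 10^-35 = (0.021)^2 × [CO3^2-]^3  ⇒  [CO3^2-] = 6.0 × 10^-11 M.
The salt with the lower threshold [CO3^2-] precipitates first: Ce2(CO3)3.

Ce2(CO3)3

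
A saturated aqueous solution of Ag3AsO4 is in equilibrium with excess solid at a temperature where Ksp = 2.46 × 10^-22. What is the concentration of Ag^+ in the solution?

Ag3AsO4(s) ⇌ 3 Ag^+ + AsO4^3-
Ksp = [Ag^+]^3[AsO4^3-]
Let s = molar solubility. Then [Ag^+] = 3s and [AsO4^3-] = s.
Substituting: Ksp = (3s)^3s = 27s^4
s^4 = 2.46 × 10^-22 / 27, so s = 1.737 × 10^-6 M
[Ag^+] = 3s = 5.21 x 10^-6 M

[Ag^+] = 5.21 x 10^-6 M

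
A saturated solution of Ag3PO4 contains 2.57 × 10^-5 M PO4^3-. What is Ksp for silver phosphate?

Ksp ≈ 1.18 × 10^-17

Ag3PO4(s) ⇌ 3 Ag^+(aq) + PO4^3-(aq)
Stoichiometry gives [Ag^+] = (3/1)[PO4^3-] = 7.710 x 10^-5 M.
Ksp = [Ag^+]^3[PO4^3-]
Ksp = (7.710 × 10^-5)^3 × 2.57 × 10^-5 = 1.18 × 10^-17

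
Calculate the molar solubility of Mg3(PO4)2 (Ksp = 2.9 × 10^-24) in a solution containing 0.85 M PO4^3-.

s = 5.3e-9 M

Mg3(PO4)2(s) <=> 3 Mg^2+ + 2 PO4^3-
Ksp = [Mg^2+]^3[PO4^3-]^2
Let s be the molar solubility in this solution. [Mg^2+] = 3s, [PO4^3-] = 0.85 + 2s ≈ 0.85 (common-ion effect: PO4^3- is already 0.85 M).
Ksp ≈ (3s)^3 × (0.85)^2
s = 5.3 × 10^-9 M
Check: 2s = 1.1 × 10^-8 ≪ 0.85, so the approximation is valid.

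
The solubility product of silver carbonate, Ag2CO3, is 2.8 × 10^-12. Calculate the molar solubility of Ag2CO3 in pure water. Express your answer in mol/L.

8.9e-5 M

Ag2CO3(s) ⇌ 2 Ag^+(aq) + CO3^2-(aq)
Ksp = [Ag^+]^2[CO3^2-]
Let s = molar solubility. Then [Ag^+] = 2s and [CO3^2-] = s.
Substituting: Ksp = (2s)^2s = 4s^3
s = (2.8 × 10^-12 / 4)^(1/3) = 8.9 x 10^-5 M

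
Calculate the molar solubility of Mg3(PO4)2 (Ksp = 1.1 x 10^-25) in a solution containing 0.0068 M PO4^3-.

s ≈ 4.4 x 10^-8 M

Mg3(PO4)2(s) <=> 3 Mg^2+(aq) + 2 PO4^3-(aq)
Ksp = [Mg^2+]^3[PO4^3-]^2
If s mol/L dissolves here, [Mg^2+] = 3s, [PO4^3-] = 0.0068 + 2s ≈ 0.0068 (Ksp is small, so little additional dissolves).
Ksp ≈ (3s)^3 × (0.0068)^2
s = 4.4 x 10^-8 M
Check: 2s = 8.9 x 10^-8 ≪ 0.0068, so the approximation is valid.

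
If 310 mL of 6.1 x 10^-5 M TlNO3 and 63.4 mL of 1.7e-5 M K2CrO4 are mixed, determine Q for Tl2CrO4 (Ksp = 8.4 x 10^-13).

7.4 × 10^-15

Total volume = 310 + 63.4 = 373.4 mL.
[Tl^+] = 6.1 x 10^-5 × (310/373.4) = 5.06 × 10^-5 M
[CrO4^2-] = 1.7 × 10^-5 × (63.4/373.4) = 2.89 × 10^-6 M
Tl2CrO4(s) ⇌ 2 Tl^+ + CrO4^2-, so Q = [Tl^+]^2[CrO4^2-]
Q = (5.06 x 10^-5)^2(2.89 x 10^-6) = 7.4 × 10^-15
Q < Ksp, so no precipitate of Tl2CrO4 forms.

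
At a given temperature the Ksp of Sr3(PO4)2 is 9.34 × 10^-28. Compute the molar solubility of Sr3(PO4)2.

Sr3(PO4)2(s) ⇌ 3 Sr^2+ + 2 PO4^3-
Ksp = [Sr^2+]^3[PO4^3-]^2
For each mole of Sr3(PO4)2 that dissolves: [Sr^2+] = 3s, [PO4^3-] = 2s.
Substituting: Ksp = (3s)^3(2s)^2 = 108s^5
s = (9.34 × 10^-28 / 108)^(1/5) = 1.54 × 10^-6 M

s = 1.54 × 10^-6 M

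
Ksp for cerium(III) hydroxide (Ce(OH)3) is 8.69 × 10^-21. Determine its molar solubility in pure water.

s = 4.24 × 10^-6 M

Ce(OH)3(s) ⇌ Ce^3+(aq) + 3 OH^-(aq)
Ksp = [Ce^3+][OH^-]^3
With molar solubility s: [Ce^3+] = s, [OH^-] = 3s.
So Ksp = s × (3s)^3 = 27s^4
s = (8.69 × 10^-21 / 27)^(1/4) = 4.24 × 10^-6 M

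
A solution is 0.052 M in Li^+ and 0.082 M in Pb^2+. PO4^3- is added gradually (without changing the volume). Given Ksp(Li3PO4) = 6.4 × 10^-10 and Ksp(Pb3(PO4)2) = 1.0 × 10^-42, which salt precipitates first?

Pb3(PO4)2

Precipitation of each salt starts when its ion product equals its Ksp.
For Li3PO4: 6.4 × 10^-10 = (0.052)^3 × [PO4^3-]  ⇒  [PO4^3-] = 4.6 × 10^-6 M.
For Pb3(PO4)2: 1.0 × 10^-42 = (0.082)^3 × [PO4^3-]^2  ⇒  [PO4^3-] = 4.3 x 10^-20 M.
The salt with the lower threshold [PO4^3-] precipitates first: Pb3(PO4)2.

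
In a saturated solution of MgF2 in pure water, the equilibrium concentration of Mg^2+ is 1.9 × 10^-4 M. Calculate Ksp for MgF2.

MgF2(s) ⇌ Mg^2+(aq) + 2 F^-(aq)
Stoichiometry gives [F^-] = (2/1)[Mg^2+] = 3.80 × 10^-4 M.
Ksp = [Mg^2+][F^-]^2
Ksp = 1.9 × 10^-4 × (3.80 × 10^-4)^2 = 2.7 x 10^-11

Ksp = 2.7e-11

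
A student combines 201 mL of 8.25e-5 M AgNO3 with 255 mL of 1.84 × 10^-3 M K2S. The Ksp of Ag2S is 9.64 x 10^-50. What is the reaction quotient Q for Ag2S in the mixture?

Total volume = 201 + 255 = 456 mL.
[Ag^+] = 8.25 x 10^-5 × (201/456) = 3.637 × 10^-5 M
[S^2-] = 1.84 x 10^-3 × (255/456) = 1.029 × 10^-3 M
Ag2S(s) <=> 2 Ag^+(aq) + S^2-(aq), so Q = [Ag^+]^2[S^2-]
Q = (3.637 × 10^-5)^2(1.029 × 10^-3) = 1.36 × 10^-12
Q > Ksp, so Ag2S will precipitate.

Q = 1.36 × 10^-12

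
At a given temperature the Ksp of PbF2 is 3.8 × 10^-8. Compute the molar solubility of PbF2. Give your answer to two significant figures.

PbF2(s) ⇌ Pb^2+ + 2 F^-
Ksp = [Pb^2+][F^-]^2
With molar solubility s: [Pb^2+] = s, [F^-] = 2s.
Ksp = s(2s)^2 = 4s^3
s = (3.8 × 10^-8 / 4)^(1/3) = 2.1 × 10^-3 M

s ≈ 2.1e-3 M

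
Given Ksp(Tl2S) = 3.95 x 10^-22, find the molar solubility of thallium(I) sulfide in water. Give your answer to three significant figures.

Tl2S(s) <=> 2 Tl^+ + S^2-
Ksp = [Tl^+]^2[S^2-]
With molar solubility s: [Tl^+] = 2s, [S^2-] = s.
Substituting: Ksp = (2s)^2s = 4s^3
s^3 = 3.95 x 10^-22 / 4, so s = 4.62 × 10^-8 M

4.62e-8 M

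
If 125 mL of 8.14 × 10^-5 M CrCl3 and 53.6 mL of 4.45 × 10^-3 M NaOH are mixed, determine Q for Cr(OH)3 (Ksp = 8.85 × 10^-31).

Q = 1.36 × 10^-13

Total volume = 125 + 53.6 = 178.6 mL.
[Cr^3+] = 8.14 x 10^-5 × (125/178.6) = 5.697 × 10^-5 M
[OH^-] = 4.45 × 10^-3 × (53.6/178.6) = 1.335 x 10^-3 M
Cr(OH)3(s) ⇌ Cr^3+(aq) + 3 OH^-(aq), so Q = [Cr^3+][OH^-]^3
Q = (5.697 × 10^-5)(1.335 × 10^-3)^3 = 1.36 x 10^-13
Q > Ksp, so Cr(OH)3 will precipitate.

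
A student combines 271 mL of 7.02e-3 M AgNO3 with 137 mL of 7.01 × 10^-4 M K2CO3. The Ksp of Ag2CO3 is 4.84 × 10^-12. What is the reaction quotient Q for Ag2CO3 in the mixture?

Q ≈ 5.12 × 10^-9

Total volume = 271 + 137 = 408 mL.
[Ag^+] = 7.02 × 10^-3 × (271/408) = 4.663 x 10^-3 M
[CO3^2-] = 7.01 × 10^-4 × (137/408) = 2.354 × 10^-4 M
Ag2CO3(s) <=> 2 Ag^+(aq) + CO3^2-(aq), so Q = [Ag^+]^2[CO3^2-]
Q = (4.663 × 10^-3)^2(2.354 × 10^-4) = 5.12 × 10^-9
Q > Ksp, so Ag2CO3 will precipitate.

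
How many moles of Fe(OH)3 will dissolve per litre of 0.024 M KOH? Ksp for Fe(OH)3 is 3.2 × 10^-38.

2.3 × 10^-33 M

Fe(OH)3(s) ⇌ Fe^3+(aq) + 3 OH^-(aq)
Ksp = [Fe^3+][OH^-]^3
Let s = moles of Fe(OH)3 that dissolve per litre. [Fe^3+] = s, [OH^-] = 0.024 + 3s ≈ 0.024 (since OH^- from KOH dominates).
Ksp ≈ s × (0.024)^3
s = 2.3 x 10^-33 M
Check: 3s = 6.9 × 10^-33 ≪ 0.024, so the approximation is valid.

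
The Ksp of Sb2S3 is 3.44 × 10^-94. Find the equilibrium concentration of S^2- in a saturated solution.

[S^2-] ≈ 2.39 × 10^-19 M

Sb2S3(s) ⇌ 2 Sb^3+(aq) + 3 S^2-(aq)
Ksp = [Sb^3+]^2[S^2-]^3
If s mol/L of Sb2S3 dissolves, [Sb^3+] = 2s and [S^2-] = 3s.
So Ksp = (2s)^2 × (3s)^3 = 108s^5
s^5 = 3.44 × 10^-94 / 108, so s = 7.955 × 10^-20 M
[S^2-] = 3s = 2.39 x 10^-19 M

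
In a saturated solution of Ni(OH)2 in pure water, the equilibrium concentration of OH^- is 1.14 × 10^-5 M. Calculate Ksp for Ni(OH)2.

Ksp ≈ 7.41e-16

Ni(OH)2(s) ⇌ Ni^2+(aq) + 2 OH^-(aq)
Stoichiometry gives [Ni^2+] = (1/2)[OH^-] = 5.700 × 10^-6 M.
Ksp = [Ni^2+][OH^-]^2
Ksp = 5.700 × 10^-6 × (1.14 x 10^-5)^2 = 7.41 × 10^-16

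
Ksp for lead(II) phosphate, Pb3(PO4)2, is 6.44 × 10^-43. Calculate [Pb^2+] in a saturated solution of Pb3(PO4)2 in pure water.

[Pb^2+] = 4.29e-9 M

Pb3(PO4)2(s) <=> 3 Pb^2+ + 2 PO4^3-
Ksp = [Pb^2+]^3[PO4^3-]^2
For each mole of Pb3(PO4)2 that dissolves: [Pb^2+] = 3s, [PO4^3-] = 2s.
Ksp = (3s)^3(2s)^2 = 108s^5
Solving, s = (6.44 × 10^-43/108)^(1/5) = 1.429 × 10^-9 M
[Pb^2+] = 3s = 4.29 × 10^-9 M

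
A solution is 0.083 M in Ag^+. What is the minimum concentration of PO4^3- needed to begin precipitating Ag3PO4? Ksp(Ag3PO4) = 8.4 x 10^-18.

[PO4^3-] = 1.5e-14 M

Ag3PO4(s) ⇌ 3 Ag^+(aq) + PO4^3-(aq)
Ksp = [Ag^+]^3[PO4^3-]
Precipitation begins when Q = Ksp. With [Ag^+] = 0.083 M:
8.4 x 10^-18 = (0.083)^3 × [PO4^3-]
[PO4^3-] = (8.4 x 10^-18 / 5.72 × 10^-4) = 1.5 x 10^-14 M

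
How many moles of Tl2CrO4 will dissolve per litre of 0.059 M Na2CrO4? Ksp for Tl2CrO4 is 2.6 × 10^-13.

Tl2CrO4(s) ⇌ 2 Tl^+(aq) + CrO4^2-(aq)
Ksp = [Tl^+]^2[CrO4^2-]
If s mol/L dissolves here, [Tl^+] = 2s, [CrO4^2-] = 0.059 + s ≈ 0.059 (Ksp is small, so little additional dissolves).
Ksp ≈ (2s)^2 × 0.059
s = 1.0 × 10^-6 M
Check: s = 1.0 × 10^-6 ≪ 0.059, so the approximation is valid.

1.0 x 10^-6 M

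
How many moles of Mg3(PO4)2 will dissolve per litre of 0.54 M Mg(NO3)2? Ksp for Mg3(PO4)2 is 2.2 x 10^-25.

Mg3(PO4)2(s) ⇌ 3 Mg^2+(aq) + 2 PO4^3-(aq)
Ksp = [Mg^2+]^3[PO4^3-]^2
Let s be the molar solubility in this solution. [Mg^2+] = 0.54 + 3s ≈ 0.54, [PO4^3-] = 2s (common-ion effect: Mg^2+ is already 0.54 M).
Ksp ≈ (0.54)^3 × (2s)^2
s = 5.9 x 10^-13 M
Check: 3s = 1.8 × 10^-12 ≪ 0.54, so the approximation is valid.

5.9e-13 M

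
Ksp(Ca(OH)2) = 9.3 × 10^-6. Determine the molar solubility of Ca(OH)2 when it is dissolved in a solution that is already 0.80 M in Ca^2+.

Ca(OH)2(s) ⇌ Ca^2+(aq) + 2 OH^-(aq)
Ksp = [Ca^2+][OH^-]^2
If s mol/L dissolves here, [Ca^2+] = 0.80 + s ≈ 0.80, [OH^-] = 2s (since the Ca^2+ already present dominates).
Ksp ≈ 0.80 × (2s)^2
s = 1.7 × 10^-3 M
Check: s = 1.7 × 10^-3 ≪ 0.80, so the approximation is valid.

s = 1.7e-3 M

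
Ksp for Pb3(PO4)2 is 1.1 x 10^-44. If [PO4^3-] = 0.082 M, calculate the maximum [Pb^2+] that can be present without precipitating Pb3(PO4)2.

Pb3(PO4)2(s) <=> 3 Pb^2+(aq) + 2 PO4^3-(aq)
Ksp = [Pb^2+]^3[PO4^3-]^2
Precipitation begins when Q = Ksp. With [PO4^3-] = 0.082 M:
1.1 x 10^-44 = (0.082)^2 × [Pb^2+]^3
[Pb^2+] = (1.1 x 10^-44 / 6.72 × 10^-3)^(1/3) = 1.2 × 10^-14 M

[Pb^2+] ≈ 1.2 x 10^-14 M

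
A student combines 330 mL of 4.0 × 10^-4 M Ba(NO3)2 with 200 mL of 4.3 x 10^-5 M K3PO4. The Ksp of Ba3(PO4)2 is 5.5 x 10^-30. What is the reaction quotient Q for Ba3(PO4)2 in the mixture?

4.1e-21

Total volume = 330 + 200 = 530 mL.
[Ba^2+] = 4.0 × 10^-4 × (330/530) = 2.49 × 10^-4 M
[PO4^3-] = 4.3 × 10^-5 × (200/530) = 1.62 × 10^-5 M
Ba3(PO4)2(s) ⇌ 3 Ba^2+ + 2 PO4^3-, so Q = [Ba^2+]^3[PO4^3-]^2
Q = (2.49 × 10^-4)^3(1.62 x 10^-5)^2 = 4.1 × 10^-21
Q > Ksp, so Ba3(PO4)2 will precipitate.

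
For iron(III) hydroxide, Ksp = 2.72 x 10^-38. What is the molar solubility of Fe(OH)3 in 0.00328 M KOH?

Fe(OH)3(s) ⇌ Fe^3+(aq) + 3 OH^-(aq)
Ksp = [Fe^3+][OH^-]^3
Let s = moles of Fe(OH)3 that dissolve per litre. [Fe^3+] = s, [OH^-] = 0.00328 + 3s ≈ 0.00328 (common-ion effect: OH^- is already 0.00328 M).
Ksp ≈ s × (0.00328)^3
s = 7.71 x 10^-31 M
Check: 3s = 2.3 x 10^-30 ≪ 0.00328, so the approximation is valid.

s ≈ 7.71 × 10^-31 M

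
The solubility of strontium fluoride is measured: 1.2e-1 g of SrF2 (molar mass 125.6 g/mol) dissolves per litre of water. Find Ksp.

Molar solubility s = (1.2 × 10^-1 g/L) / (125.6 g/mol) = 9.55 x 10^-4 M.
SrF2(s) ⇌ Sr^2+ + 2 F^-
Let s = molar solubility. Then [Sr^2+] = s and [F^-] = 2s.
Ksp = [Sr^2+][F^-]^2
Substituting: Ksp = s(2s)^2 = 4s^3
With s = 9.55 × 10^-4: Ksp = 3.5 × 10^-9

3.5 x 10^-9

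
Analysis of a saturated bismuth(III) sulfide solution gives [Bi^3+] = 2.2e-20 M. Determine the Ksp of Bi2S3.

Bi2S3(s) ⇌ 2 Bi^3+(aq) + 3 S^2-(aq)
Stoichiometry gives [S^2-] = (3/2)[Bi^3+] = 3.30 × 10^-20 M.
Ksp = [Bi^3+]^2[S^2-]^3
Ksp = (2.2 × 10^-20)^2 × (3.30 x 10^-20)^3 = 1.7 × 10^-98

1.7 x 10^-98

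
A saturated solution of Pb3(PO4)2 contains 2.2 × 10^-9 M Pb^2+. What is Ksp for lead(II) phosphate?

Pb3(PO4)2(s) ⇌ 3 Pb^2+(aq) + 2 PO4^3-(aq)
Stoichiometry gives [PO4^3-] = (2/3)[Pb^2+] = 1.47 × 10^-9 M.
Ksp = [Pb^2+]^3[PO4^3-]^2
Ksp = (2.2 × 10^-9)^3 × (1.47 × 10^-9)^2 = 2.3 × 10^-44

Ksp = 2.3 × 10^-44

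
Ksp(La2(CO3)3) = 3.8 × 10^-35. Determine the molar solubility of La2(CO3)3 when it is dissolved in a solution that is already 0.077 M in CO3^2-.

s ≈ 1.4 × 10^-16 M

La2(CO3)3(s) ⇌ 2 La^3+(aq) + 3 CO3^2-(aq)
Ksp = [La^3+]^2[CO3^2-]^3
Let s = moles of La2(CO3)3 that dissolve per litre. [La^3+] = 2s, [CO3^2-] = 0.077 + 3s ≈ 0.077 (since the CO3^2- already present dominates).
Ksp ≈ (2s)^2 × (0.077)^3
s = 1.4 x 10^-16 M
Check: 3s = 4.3 x 10^-16 ≪ 0.077, so the approximation is valid.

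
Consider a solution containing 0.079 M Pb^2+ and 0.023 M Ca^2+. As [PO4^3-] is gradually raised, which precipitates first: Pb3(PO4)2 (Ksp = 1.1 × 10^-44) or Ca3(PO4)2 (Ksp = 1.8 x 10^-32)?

Pb3(PO4)2

Each salt begins to precipitate when Q = Ksp, i.e. when [PO4^3-] reaches its threshold.
For Pb3(PO4)2: 1.1 × 10^-44 = (0.079)^3 × [PO4^3-]^2  ⇒  [PO4^3-] = 4.7 x 10^-21 M.
For Ca3(PO4)2: 1.8 x 10^-32 = (0.023)^3 × [PO4^3-]^2  ⇒  [PO4^3-] = 3.8 × 10^-14 M.
The salt with the lower threshold [PO4^3-] precipitates first: Pb3(PO4)2.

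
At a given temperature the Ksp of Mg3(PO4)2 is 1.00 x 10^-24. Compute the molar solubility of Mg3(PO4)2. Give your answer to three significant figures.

s ≈ 6.21e-6 M

Mg3(PO4)2(s) ⇌ 3 Mg^2+ + 2 PO4^3-
Ksp = [Mg^2+]^3[PO4^3-]^2
For each mole of Mg3(PO4)2 that dissolves: [Mg^2+] = 3s, [PO4^3-] = 2s.
Substituting: Ksp = (3s)^3(2s)^2 = 108s^5
s^5 = 1.00 x 10^-24 / 108, so s = 6.21 x 10^-6 M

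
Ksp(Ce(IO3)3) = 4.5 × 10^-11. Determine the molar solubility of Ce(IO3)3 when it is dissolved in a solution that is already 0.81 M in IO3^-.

8.5 x 10^-11 M

Ce(IO3)3(s) ⇌ Ce^3+(aq) + 3 IO3^-(aq)
Ksp = [Ce^3+][IO3^-]^3
Let s = moles of Ce(IO3)3 that dissolve per litre. [Ce^3+] = s, [IO3^-] = 0.81 + 3s ≈ 0.81 (Ksp is small, so little additional dissolves).
Ksp ≈ s × (0.81)^3
s = 8.5 x 10^-11 M
Check: 3s = 2.5 x 10^-10 ≪ 0.81, so the approximation is valid.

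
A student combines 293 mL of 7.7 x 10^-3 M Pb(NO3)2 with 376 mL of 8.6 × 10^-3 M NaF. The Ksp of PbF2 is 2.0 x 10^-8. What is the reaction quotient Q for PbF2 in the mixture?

7.9 × 10^-8

Total volume = 293 + 376 = 669 mL.
[Pb^2+] = 7.7 × 10^-3 × (293/669) = 3.37 x 10^-3 M
[F^-] = 8.6 × 10^-3 × (376/669) = 4.83 x 10^-3 M
PbF2(s) ⇌ Pb^2+(aq) + 2 F^-(aq), so Q = [Pb^2+][F^-]^2
Q = (3.37 x 10^-3)(4.83 × 10^-3)^2 = 7.9 × 10^-8
Q > Ksp, so PbF2 will precipitate.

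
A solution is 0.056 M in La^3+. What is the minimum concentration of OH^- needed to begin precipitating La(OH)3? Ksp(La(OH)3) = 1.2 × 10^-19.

1.3e-6 M

La(OH)3(s) <=> La^3+ + 3 OH^-
Ksp = [La^3+][OH^-]^3
Precipitation begins when Q = Ksp. With [La^3+] = 0.056 M:
1.2 × 10^-19 = (0.056) × [OH^-]^3
[OH^-] = (1.2 × 10^-19 / 5.6 x 10^-2)^(1/3) = 1.3 × 10^-6 M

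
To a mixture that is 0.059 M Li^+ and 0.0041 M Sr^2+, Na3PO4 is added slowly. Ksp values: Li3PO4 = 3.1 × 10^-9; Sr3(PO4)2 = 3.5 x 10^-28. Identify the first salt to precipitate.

Sr3(PO4)2

Each salt begins to precipitate when Q = Ksp, i.e. when [PO4^3-] reaches its threshold.
For Li3PO4: 3.1 × 10^-9 = (0.059)^3 × [PO4^3-]  ⇒  [PO4^3-] = 1.5 × 10^-5 M.
For Sr3(PO4)2: 3.5 x 10^-28 = (0.0041)^3 × [PO4^3-]^2  ⇒  [PO4^3-] = 7.1 × 10^-11 M.
The salt with the lower threshold [PO4^3-] precipitates first: Sr3(PO4)2.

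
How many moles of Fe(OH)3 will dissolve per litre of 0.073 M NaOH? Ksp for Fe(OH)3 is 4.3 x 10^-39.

s = 1.1 x 10^-35 M

Fe(OH)3(s) ⇌ Fe^3+(aq) + 3 OH^-(aq)
Ksp = [Fe^3+][OH^-]^3
Let s be the molar solubility in this solution. [Fe^3+] = s, [OH^-] = 0.073 + 3s ≈ 0.073 (Ksp is small, so little additional dissolves).
Ksp ≈ s × (0.073)^3
s = 1.1 × 10^-35 M
Check: 3s = 3.3 × 10^-35 ≪ 0.073, so the approximation is valid.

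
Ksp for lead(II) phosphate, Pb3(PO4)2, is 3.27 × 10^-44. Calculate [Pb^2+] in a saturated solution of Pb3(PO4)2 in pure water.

Pb3(PO4)2(s) <=> 3 Pb^2+ + 2 PO4^3-
Ksp = [Pb^2+]^3[PO4^3-]^2
With molar solubility s: [Pb^2+] = 3s, [PO4^3-] = 2s.
Ksp = (3s)^3(2s)^2 = 108s^5
Solving, s = (3.27 × 10^-44/108)^(1/5) = 7.875 × 10^-10 M
[Pb^2+] = 3s = 2.36 × 10^-9 M

2.36 × 10^-9 M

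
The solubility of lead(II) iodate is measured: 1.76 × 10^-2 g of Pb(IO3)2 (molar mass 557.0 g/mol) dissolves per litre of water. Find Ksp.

Ksp = 1.26 x 10^-13

Molar solubility s = (1.76 x 10^-2 g/L) / (557.0 g/mol) = 3.160 × 10^-5 M.
Pb(IO3)2(s) <=> Pb^2+ + 2 IO3^-
Let s = molar solubility. Then [Pb^2+] = s and [IO3^-] = 2s.
Ksp = [Pb^2+][IO3^-]^2
Ksp = s(2s)^2 = 4s^3
With s = 3.160 × 10^-5: Ksp = 1.26 x 10^-13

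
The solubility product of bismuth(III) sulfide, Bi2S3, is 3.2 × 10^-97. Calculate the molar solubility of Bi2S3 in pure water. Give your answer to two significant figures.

s = 2.0 x 10^-20 M

Bi2S3(s) <=> 2 Bi^3+ + 3 S^2-
Ksp = [Bi^3+]^2[S^2-]^3
Let s = molar solubility. Then [Bi^3+] = 2s and [S^2-] = 3s.
So Ksp = (2s)^2 × (3s)^3 = 108s^5
Solving, s = (3.2 × 10^-97/108)^(1/5) = 2.0 x 10^-20 M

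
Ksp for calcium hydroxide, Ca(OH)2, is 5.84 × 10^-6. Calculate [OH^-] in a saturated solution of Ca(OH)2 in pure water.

[OH^-] = 2.27 × 10^-2 M

Ca(OH)2(s) ⇌ Ca^2+ + 2 OH^-
Ksp = [Ca^2+][OH^-]^2
With molar solubility s: [Ca^2+] = s, [OH^-] = 2s.
So Ksp = s × (2s)^2 = 4s^3
s = (5.84 × 10^-6 / 4)^(1/3) = 1.134 × 10^-2 M
[OH^-] = 2s = 2.27 x 10^-2 M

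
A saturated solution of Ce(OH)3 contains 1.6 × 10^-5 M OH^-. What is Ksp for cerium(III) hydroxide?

Ce(OH)3(s) ⇌ Ce^3+ + 3 OH^-
Stoichiometry gives [Ce^3+] = (1/3)[OH^-] = 5.33 × 10^-6 M.
Ksp = [Ce^3+][OH^-]^3
Ksp = 5.33 × 10^-6 × (1.6 × 10^-5)^3 = 2.2 x 10^-20

Ksp ≈ 2.2e-20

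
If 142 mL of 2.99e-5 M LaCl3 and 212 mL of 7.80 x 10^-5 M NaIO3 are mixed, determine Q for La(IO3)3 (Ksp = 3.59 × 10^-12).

Total volume = 142 + 212 = 354 mL.
[La^3+] = 2.99 x 10^-5 × (142/354) = 1.199 × 10^-5 M
[IO3^-] = 7.80 × 10^-5 × (212/354) = 4.671 × 10^-5 M
La(IO3)3(s) ⇌ La^3+ + 3 IO3^-, so Q = [La^3+][IO3^-]^3
Q = (1.199 x 10^-5)(4.671 × 10^-5)^3 = 1.22 x 10^-18
Q < Ksp, so no precipitate of La(IO3)3 forms.

Q ≈ 1.22e-18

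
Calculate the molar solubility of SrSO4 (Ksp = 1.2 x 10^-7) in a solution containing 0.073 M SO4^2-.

1.6 × 10^-6 M

SrSO4(s) ⇌ Sr^2+ + SO4^2-
Ksp = [Sr^2+][SO4^2-]
Let s = moles of SrSO4 that dissolve per litre. [Sr^2+] = s, [SO4^2-] = 0.073 + s ≈ 0.073 (common-ion effect: SO4^2- is already 0.073 M).
Ksp ≈ s × 0.073
s = 1.6 × 10^-6 M
Check: s = 1.6 × 10^-6 ≪ 0.073, so the approximation is valid.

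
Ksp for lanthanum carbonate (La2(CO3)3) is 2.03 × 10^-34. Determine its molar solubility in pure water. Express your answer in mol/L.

s ≈ 7.16 × 10^-8 M

La2(CO3)3(s) <=> 2 La^3+(aq) + 3 CO3^2-(aq)
Ksp = [La^3+]^2[CO3^2-]^3
With molar solubility s: [La^3+] = 2s, [CO3^2-] = 3s.
Substituting: Ksp = (2s)^2(3s)^3 = 108s^5
Solving, s = (2.03 × 10^-34/108)^(1/5) = 7.16 × 10^-8 M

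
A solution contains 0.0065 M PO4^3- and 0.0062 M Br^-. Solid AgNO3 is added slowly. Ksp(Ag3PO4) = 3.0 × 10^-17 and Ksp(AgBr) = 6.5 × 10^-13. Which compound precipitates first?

Precipitation of each salt starts when its ion product equals its Ksp.
For Ag3PO4: 3.0 × 10^-17 = 0.0065 × [Ag^+]^3  ⇒  [Ag^+] = 1.7 × 10^-5 M.
For AgBr: 6.5 × 10^-13 = 0.0062 × [Ag^+]  ⇒  [Ag^+] = 1.0 x 10^-10 M.
The salt with the lower threshold [Ag^+] precipitates first: AgBr.

AgBr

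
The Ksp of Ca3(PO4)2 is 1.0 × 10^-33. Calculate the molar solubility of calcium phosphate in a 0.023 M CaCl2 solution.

4.5 × 10^-15 M

Ca3(PO4)2(s) ⇌ 3 Ca^2+ + 2 PO4^3-
Ksp = [Ca^2+]^3[PO4^3-]^2
Let s = moles of Ca3(PO4)2 that dissolve per litre. [Ca^2+] = 0.023 + 3s ≈ 0.023, [PO4^3-] = 2s (common-ion effect: Ca^2+ is already 0.023 M).
Ksp ≈ (0.023)^3 × (2s)^2
s = 4.5 x 10^-15 M
Check: 3s = 1.4 × 10^-14 ≪ 0.023, so the approximation is valid.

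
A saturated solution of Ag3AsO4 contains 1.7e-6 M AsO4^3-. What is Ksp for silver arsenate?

Ag3AsO4(s) ⇌ 3 Ag^+(aq) + AsO4^3-(aq)
Stoichiometry gives [Ag^+] = (3/1)[AsO4^3-] = 5.10 × 10^-6 M.
Ksp = [Ag^+]^3[AsO4^3-]
Ksp = (5.10 x 10^-6)^3 × 1.7 x 10^-6 = 2.3 × 10^-22

Ksp ≈ 2.3 x 10^-22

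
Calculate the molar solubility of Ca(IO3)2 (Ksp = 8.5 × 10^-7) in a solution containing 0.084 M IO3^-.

Ca(IO3)2(s) ⇌ Ca^2+(aq) + 2 IO3^-(aq)
Ksp = [Ca^2+][IO3^-]^2
Let s = moles of Ca(IO3)2 that dissolve per litre. [Ca^2+] = s, [IO3^-] = 0.084 + 2s ≈ 0.084 (Ksp is small, so little additional dissolves).
Ksp ≈ s × (0.084)^2
s = 1.2 × 10^-4 M
Check: 2s = 2.4 x 10^-4 ≪ 0.084, so the approximation is valid.

1.2 x 10^-4 M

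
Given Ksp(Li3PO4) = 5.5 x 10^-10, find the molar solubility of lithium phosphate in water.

Li3PO4(s) ⇌ 3 Li^+ + PO4^3-
Ksp = [Li^+]^3[PO4^3-]
With molar solubility s: [Li^+] = 3s, [PO4^3-] = s.
Ksp = (3s)^3s = 27s^4
s^4 = 5.5 x 10^-10 / 27, so s = 2.1 x 10^-3 M

s = 2.1 × 10^-3 M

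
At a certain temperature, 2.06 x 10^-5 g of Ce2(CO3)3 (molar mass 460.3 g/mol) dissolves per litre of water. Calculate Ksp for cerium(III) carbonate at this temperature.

Molar solubility s = (2.06 x 10^-5 g/L) / (460.3 g/mol) = 4.475 × 10^-8 M.
Ce2(CO3)3(s) ⇌ 2 Ce^3+(aq) + 3 CO3^2-(aq)
If s mol/L of Ce2(CO3)3 dissolves, [Ce^3+] = 2s and [CO3^2-] = 3s.
Ksp = [Ce^3+]^2[CO3^2-]^3
Substituting: Ksp = (2s)^2(3s)^3 = 108s^5
With s = 4.475 × 10^-8: Ksp = 1.94 x 10^-35

Ksp = 1.94 × 10^-35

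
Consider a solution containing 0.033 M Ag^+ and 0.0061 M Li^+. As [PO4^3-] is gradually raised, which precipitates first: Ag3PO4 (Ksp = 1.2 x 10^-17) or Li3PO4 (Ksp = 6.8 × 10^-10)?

Ag3PO4

Precipitation of each salt starts when its ion product equals its Ksp.
For Ag3PO4: 1.2 x 10^-17 = (0.033)^3 × [PO4^3-]  ⇒  [PO4^3-] = 3.3 × 10^-13 M.
For Li3PO4: 6.8 × 10^-10 = (0.0061)^3 × [PO4^3-]  ⇒  [PO4^3-] = 3.0 x 10^-3 M.
The salt with the lower threshold [PO4^3-] precipitates first: Ag3PO4.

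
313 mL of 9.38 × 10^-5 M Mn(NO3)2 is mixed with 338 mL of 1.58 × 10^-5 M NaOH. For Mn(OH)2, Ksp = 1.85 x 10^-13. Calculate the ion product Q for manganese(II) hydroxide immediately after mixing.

Q = 3.03e-15

Total volume = 313 + 338 = 651 mL.
[Mn^2+] = 9.38 x 10^-5 × (313/651) = 4.510 x 10^-5 M
[OH^-] = 1.58 × 10^-5 × (338/651) = 8.203 × 10^-6 M
Mn(OH)2(s) ⇌ Mn^2+(aq) + 2 OH^-(aq), so Q = [Mn^2+][OH^-]^2
Q = (4.510 × 10^-5)(8.203 × 10^-6)^2 = 3.03 × 10^-15
Q < Ksp, so no precipitate of Mn(OH)2 forms.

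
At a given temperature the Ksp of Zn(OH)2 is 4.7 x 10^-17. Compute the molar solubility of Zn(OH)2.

Zn(OH)2(s) <=> Zn^2+ + 2 OH^-
Ksp = [Zn^2+][OH^-]^2
If s mol/L of Zn(OH)2 dissolves, [Zn^2+] = s and [OH^-] = 2s.
So Ksp = s × (2s)^2 = 4s^3
Solving, s = (4.7 x 10^-17/4)^(1/3) = 2.3 x 10^-6 M

2.3 × 10^-6 M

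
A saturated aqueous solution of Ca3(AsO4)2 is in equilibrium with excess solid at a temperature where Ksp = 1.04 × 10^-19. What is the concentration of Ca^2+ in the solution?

[Ca^2+] = 1.88e-4 M

Ca3(AsO4)2(s) ⇌ 3 Ca^2+ + 2 AsO4^3-
Ksp = [Ca^2+]^3[AsO4^3-]^2
For each mole of Ca3(AsO4)2 that dissolves: [Ca^2+] = 3s, [AsO4^3-] = 2s.
Ksp = (3s)^3(2s)^2 = 108s^5
s^5 = 1.04 × 10^-19 / 108, so s = 6.262 × 10^-5 M
[Ca^2+] = 3s = 1.88 x 10^-4 M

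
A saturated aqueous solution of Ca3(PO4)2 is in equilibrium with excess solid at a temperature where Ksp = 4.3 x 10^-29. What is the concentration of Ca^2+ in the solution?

[Ca^2+] ≈ 2.5 × 10^-6 M

Ca3(PO4)2(s) ⇌ 3 Ca^2+(aq) + 2 PO4^3-(aq)
Ksp = [Ca^2+]^3[PO4^3-]^2
With molar solubility s: [Ca^2+] = 3s, [PO4^3-] = 2s.
Substituting: Ksp = (3s)^3(2s)^2 = 108s^5
s^5 = 4.3 x 10^-29 / 108, so s = 8.32 x 10^-7 M
[Ca^2+] = 3s = 2.5 × 10^-6 M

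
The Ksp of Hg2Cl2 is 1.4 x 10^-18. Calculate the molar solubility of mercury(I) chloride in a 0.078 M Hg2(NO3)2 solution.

Hg2Cl2(s) ⇌ Hg2^2+(aq) + 2 Cl^-(aq)
Ksp = [Hg2^2+][Cl^-]^2
Let s be the molar solubility in this solution. [Hg2^2+] = 0.078 + s ≈ 0.078, [Cl^-] = 2s (Ksp is small, so little additional dissolves).
Ksp ≈ 0.078 × (2s)^2
s = 2.1 × 10^-9 M
Check: s = 2.1 x 10^-9 ≪ 0.078, so the approximation is valid.

s ≈ 2.1 × 10^-9 M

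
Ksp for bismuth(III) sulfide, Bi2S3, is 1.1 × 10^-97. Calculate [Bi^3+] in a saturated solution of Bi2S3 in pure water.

3.2e-20 M

Bi2S3(s) ⇌ 2 Bi^3+(aq) + 3 S^2-(aq)
Ksp = [Bi^3+]^2[S^2-]^3
Let s = molar solubility. Then [Bi^3+] = 2s and [S^2-] = 3s.
Ksp = (2s)^2(3s)^3 = 108s^5
s = (1.1 × 10^-97 / 108)^(1/5) = 1.59 × 10^-20 M
[Bi^3+] = 2s = 3.2 x 10^-20 M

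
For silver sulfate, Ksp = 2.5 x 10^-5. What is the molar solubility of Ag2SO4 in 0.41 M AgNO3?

Ag2SO4(s) <=> 2 Ag^+(aq) + SO4^2-(aq)
Ksp = [Ag^+]^2[SO4^2-]
Let s be the molar solubility in this solution. [Ag^+] = 0.41 + 2s ≈ 0.41, [SO4^2-] = s (Ksp is small, so little additional dissolves).
Ksp ≈ (0.41)^2 × s
s = 1.5 x 10^-4 M
Check: 2s = 3.0 × 10^-4 ≪ 0.41, so the approximation is valid.

1.5e-4 M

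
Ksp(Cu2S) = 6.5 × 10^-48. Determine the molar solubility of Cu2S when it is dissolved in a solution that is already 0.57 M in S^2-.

s ≈ 1.7 x 10^-24 M

Cu2S(s) ⇌ 2 Cu^+ + S^2-
Ksp = [Cu^+]^2[S^2-]
Let s = moles of Cu2S that dissolve per litre. [Cu^+] = 2s, [S^2-] = 0.57 + s ≈ 0.57 (since the S^2- already present dominates).
Ksp ≈ (2s)^2 × 0.57
s = 1.7 × 10^-24 M
Check: s = 1.7 × 10^-24 ≪ 0.57, so the approximation is valid.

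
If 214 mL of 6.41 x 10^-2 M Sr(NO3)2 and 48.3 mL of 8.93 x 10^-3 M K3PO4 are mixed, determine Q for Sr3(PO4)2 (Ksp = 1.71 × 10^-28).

3.87 × 10^-10

Total volume = 214 + 48.3 = 262.3 mL.
[Sr^2+] = 6.41 × 10^-2 × (214/262.3) = 5.230 × 10^-2 M
[PO4^3-] = 8.93 × 10^-3 × (48.3/262.3) = 1.644 x 10^-3 M
Sr3(PO4)2(s) ⇌ 3 Sr^2+(aq) + 2 PO4^3-(aq), so Q = [Sr^2+]^3[PO4^3-]^2
Q = (5.230 × 10^-2)^3(1.644 × 10^-3)^2 = 3.87 × 10^-10
Q > Ksp, so Sr3(PO4)2 will precipitate.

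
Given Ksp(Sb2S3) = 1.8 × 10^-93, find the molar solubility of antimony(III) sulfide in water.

Sb2S3(s) ⇌ 2 Sb^3+(aq) + 3 S^2-(aq)
Ksp = [Sb^3+]^2[S^2-]^3
Let s = molar solubility. Then [Sb^3+] = 2s and [S^2-] = 3s.
So Ksp = (2s)^2 × (3s)^3 = 108s^5
s = (1.8 × 10^-93 / 108)^(1/5) = 1.1 x 10^-19 M

s = 1.1 × 10^-19 M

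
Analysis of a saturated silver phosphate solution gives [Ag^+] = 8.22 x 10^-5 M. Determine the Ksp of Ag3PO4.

Ag3PO4(s) ⇌ 3 Ag^+(aq) + PO4^3-(aq)
Stoichiometry gives [PO4^3-] = (1/3)[Ag^+] = 2.740 x 10^-5 M.
Ksp = [Ag^+]^3[PO4^3-]
Ksp = (8.22 x 10^-5)^3 × 2.740 × 10^-5 = 1.52 × 10^-17

Ksp ≈ 1.52e-17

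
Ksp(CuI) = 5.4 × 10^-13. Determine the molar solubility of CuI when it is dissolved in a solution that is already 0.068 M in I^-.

CuI(s) ⇌ Cu^+ + I^-
Ksp = [Cu^+][I^-]
Let s = moles of CuI that dissolve per litre. [Cu^+] = s, [I^-] = 0.068 + s ≈ 0.068 (since the I^- already present dominates).
Ksp ≈ s × 0.068
s = 7.9 × 10^-12 M
Check: s = 7.9 × 10^-12 ≪ 0.068, so the approximation is valid.

7.9 × 10^-12 M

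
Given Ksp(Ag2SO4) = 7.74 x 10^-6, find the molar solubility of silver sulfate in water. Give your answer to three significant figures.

Ag2SO4(s) ⇌ 2 Ag^+ + SO4^2-
Ksp = [Ag^+]^2[SO4^2-]
For each mole of Ag2SO4 that dissolves: [Ag^+] = 2s, [SO4^2-] = s.
So Ksp = (2s)^2 × s = 4s^3
Solving, s = (7.74 x 10^-6/4)^(1/3) = 1.25 x 10^-2 M

s ≈ 0.0125 M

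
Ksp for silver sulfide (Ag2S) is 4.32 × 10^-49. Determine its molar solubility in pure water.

Ag2S(s) ⇌ 2 Ag^+ + S^2-
Ksp = [Ag^+]^2[S^2-]
With molar solubility s: [Ag^+] = 2s, [S^2-] = s.
Substituting: Ksp = (2s)^2s = 4s^3
s^3 = 4.32 × 10^-49 / 4, so s = 4.76 × 10^-17 M

s ≈ 4.76 × 10^-17 M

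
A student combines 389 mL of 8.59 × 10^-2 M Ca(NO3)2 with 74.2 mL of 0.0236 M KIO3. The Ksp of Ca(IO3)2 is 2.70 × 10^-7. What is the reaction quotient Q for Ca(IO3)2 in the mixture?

1.03 × 10^-6

Total volume = 389 + 74.2 = 463.2 mL.
[Ca^2+] = 8.59 x 10^-2 × (389/463.2) = 7.214 × 10^-2 M
[IO3^-] = 2.36 × 10^-2 × (74.2/463.2) = 3.780 x 10^-3 M
Ca(IO3)2(s) ⇌ Ca^2+ + 2 IO3^-, so Q = [Ca^2+][IO3^-]^2
Q = (7.214 × 10^-2)(3.780 × 10^-3)^2 = 1.03 × 10^-6
Q > Ksp, so Ca(IO3)2 will precipitate.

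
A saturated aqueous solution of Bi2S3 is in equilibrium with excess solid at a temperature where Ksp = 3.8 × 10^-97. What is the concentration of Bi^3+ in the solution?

Bi2S3(s) <=> 2 Bi^3+ + 3 S^2-
Ksp = [Bi^3+]^2[S^2-]^3
For each mole of Bi2S3 that dissolves: [Bi^3+] = 2s, [S^2-] = 3s.
Ksp = (2s)^2(3s)^3 = 108s^5
s^5 = 3.8 × 10^-97 / 108, so s = 2.04 × 10^-20 M
[Bi^3+] = 2s = 4.1 × 10^-20 M

[Bi^3+] = 4.1e-20 M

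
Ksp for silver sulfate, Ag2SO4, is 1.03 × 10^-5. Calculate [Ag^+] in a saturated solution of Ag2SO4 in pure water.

[Ag^+] ≈ 2.74 × 10^-2 M

Ag2SO4(s) <=> 2 Ag^+ + SO4^2-
Ksp = [Ag^+]^2[SO4^2-]
Let s = molar solubility. Then [Ag^+] = 2s and [SO4^2-] = s.
Ksp = (2s)^2s = 4s^3
s^3 = 1.03 × 10^-5 / 4, so s = 1.371 × 10^-2 M
[Ag^+] = 2s = 2.74 × 10^-2 M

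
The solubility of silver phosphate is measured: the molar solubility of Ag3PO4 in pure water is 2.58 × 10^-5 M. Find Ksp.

Ag3PO4(s) ⇌ 3 Ag^+ + PO4^3-
With molar solubility s: [Ag^+] = 3s, [PO4^3-] = s.
Ksp = [Ag^+]^3[PO4^3-]
So Ksp = (3s)^3 × s = 27s^4
With s = 2.58 x 10^-5: Ksp = 1.20 × 10^-17

1.20 × 10^-17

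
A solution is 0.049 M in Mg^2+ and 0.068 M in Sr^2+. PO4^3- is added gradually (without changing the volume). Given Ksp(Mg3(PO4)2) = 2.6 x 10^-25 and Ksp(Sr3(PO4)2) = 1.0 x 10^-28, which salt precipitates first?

Precipitation of each salt starts when its ion product equals its Ksp.
For Mg3(PO4)2: 2.6 x 10^-25 = (0.049)^3 × [PO4^3-]^2  ⇒  [PO4^3-] = 4.7 x 10^-11 M.
For Sr3(PO4)2: 1.0 x 10^-28 = (0.068)^3 × [PO4^3-]^2  ⇒  [PO4^3-] = 5.6 × 10^-13 M.
The salt with the lower threshold [PO4^3-] precipitates first: Sr3(PO4)2.

Sr3(PO4)2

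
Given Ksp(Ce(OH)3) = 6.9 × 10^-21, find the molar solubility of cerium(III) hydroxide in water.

Ce(OH)3(s) <=> Ce^3+(aq) + 3 OH^-(aq)
Ksp = [Ce^3+][OH^-]^3
Let s = molar solubility. Then [Ce^3+] = s and [OH^-] = 3s.
So Ksp = s × (3s)^3 = 27s^4
s = (6.9 × 10^-21 / 27)^(1/4) = 4.0 × 10^-6 M

s ≈ 4.0e-6 M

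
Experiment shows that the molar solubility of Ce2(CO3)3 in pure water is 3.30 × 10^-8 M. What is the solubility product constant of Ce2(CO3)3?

Ce2(CO3)3(s) ⇌ 2 Ce^3+ + 3 CO3^2-
With molar solubility s: [Ce^3+] = 2s, [CO3^2-] = 3s.
Ksp = [Ce^3+]^2[CO3^2-]^3
So Ksp = (2s)^2 × (3s)^3 = 108s^5
With s = 3.30 × 10^-8: Ksp = 4.23 × 10^-36

4.23 × 10^-36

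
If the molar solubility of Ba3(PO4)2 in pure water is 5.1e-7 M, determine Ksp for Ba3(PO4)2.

Ba3(PO4)2(s) ⇌ 3 Ba^2+ + 2 PO4^3-
For each mole of Ba3(PO4)2 that dissolves: [Ba^2+] = 3s, [PO4^3-] = 2s.
Ksp = [Ba^2+]^3[PO4^3-]^2
Ksp = (3s)^3(2s)^2 = 108s^5
With s = 5.1 x 10^-7: Ksp = 3.7 x 10^-30

Ksp ≈ 3.7 × 10^-30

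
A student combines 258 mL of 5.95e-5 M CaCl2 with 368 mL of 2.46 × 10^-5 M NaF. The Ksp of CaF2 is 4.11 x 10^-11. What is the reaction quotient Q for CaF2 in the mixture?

5.13e-15

Total volume = 258 + 368 = 626 mL.
[Ca^2+] = 5.95 × 10^-5 × (258/626) = 2.452 x 10^-5 M
[F^-] = 2.46 x 10^-5 × (368/626) = 1.446 × 10^-5 M
CaF2(s) ⇌ Ca^2+ + 2 F^-, so Q = [Ca^2+][F^-]^2
Q = (2.452 × 10^-5)(1.446 × 10^-5)^2 = 5.13 x 10^-15
Q < Ksp, so no precipitate of CaF2 forms.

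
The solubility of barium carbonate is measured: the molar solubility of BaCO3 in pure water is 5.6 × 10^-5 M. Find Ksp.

BaCO3(s) ⇌ Ba^2+ + CO3^2-
If s mol/L of BaCO3 dissolves, [Ba^2+] = s and [CO3^2-] = s.
Ksp = [Ba^2+][CO3^2-]
Ksp = s^2
With s = 5.6 × 10^-5: Ksp = 3.1 × 10^-9

Ksp = 3.1 × 10^-9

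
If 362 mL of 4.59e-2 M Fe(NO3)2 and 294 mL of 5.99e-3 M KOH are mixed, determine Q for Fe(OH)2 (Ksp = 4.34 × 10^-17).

Q ≈ 1.83e-7

Total volume = 362 + 294 = 656 mL.
[Fe^2+] = 4.59 × 10^-2 × (362/656) = 2.533 × 10^-2 M
[OH^-] = 5.99 x 10^-3 × (294/656) = 2.685 x 10^-3 M
Fe(OH)2(s) <=> Fe^2+(aq) + 2 OH^-(aq), so Q = [Fe^2+][OH^-]^2
Q = (2.533 × 10^-2)(2.685 x 10^-3)^2 = 1.83 × 10^-7
Q > Ksp, so Fe(OH)2 will precipitate.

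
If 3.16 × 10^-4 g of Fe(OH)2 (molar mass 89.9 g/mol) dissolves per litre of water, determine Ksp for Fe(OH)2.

Ksp = 1.74 × 10^-16

Molar solubility s = (3.16 × 10^-4 g/L) / (89.9 g/mol) = 3.515 x 10^-6 M.
Fe(OH)2(s) <=> Fe^2+(aq) + 2 OH^-(aq)
For each mole of Fe(OH)2 that dissolves: [Fe^2+] = s, [OH^-] = 2s.
Ksp = [Fe^2+][OH^-]^2
So Ksp = s × (2s)^2 = 4s^3
Ksp = 4 × (3.515 × 10^-6)^3 = 1.74 × 10^-16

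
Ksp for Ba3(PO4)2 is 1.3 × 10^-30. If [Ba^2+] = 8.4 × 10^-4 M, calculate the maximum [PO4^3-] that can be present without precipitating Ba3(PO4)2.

Ba3(PO4)2(s) <=> 3 Ba^2+ + 2 PO4^3-
Ksp = [Ba^2+]^3[PO4^3-]^2
Precipitation begins when Q = Ksp. With [Ba^2+] = 8.4 × 10^-4 M:
1.3 × 10^-30 = (8.4 × 10^-4)^3 × [PO4^3-]^2
[PO4^3-] = (1.3 × 10^-30 / 5.93 × 10^-10)^(1/2) = 4.7 × 10^-11 M

[PO4^3-] ≈ 4.7 × 10^-11 M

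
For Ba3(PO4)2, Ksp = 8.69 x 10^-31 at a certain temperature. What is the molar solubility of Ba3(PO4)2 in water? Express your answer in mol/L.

s ≈ 3.81 × 10^-7 M

Ba3(PO4)2(s) <=> 3 Ba^2+(aq) + 2 PO4^3-(aq)
Ksp = [Ba^2+]^3[PO4^3-]^2
With molar solubility s: [Ba^2+] = 3s, [PO4^3-] = 2s.
Substituting: Ksp = (3s)^3(2s)^2 = 108s^5
s = (8.69 x 10^-31 / 108)^(1/5) = 3.81 × 10^-7 M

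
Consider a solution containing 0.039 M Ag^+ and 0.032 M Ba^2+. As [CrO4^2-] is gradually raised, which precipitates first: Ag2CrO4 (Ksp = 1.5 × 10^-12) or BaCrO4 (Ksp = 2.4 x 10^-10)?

Ag2CrO4

Each salt begins to precipitate when Q = Ksp, i.e. when [CrO4^2-] reaches its threshold.
For Ag2CrO4: 1.5 × 10^-12 = (0.039)^2 × [CrO4^2-]  ⇒  [CrO4^2-] = 9.9 × 10^-10 M.
For BaCrO4: 2.4 x 10^-10 = 0.032 × [CrO4^2-]  ⇒  [CrO4^2-] = 7.5 x 10^-9 M.
The salt with the lower threshold [CrO4^2-] precipitates first: Ag2CrO4.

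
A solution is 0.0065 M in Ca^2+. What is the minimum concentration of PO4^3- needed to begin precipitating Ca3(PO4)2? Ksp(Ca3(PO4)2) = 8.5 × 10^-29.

[PO4^3-] ≈ 1.8e-11 M

Ca3(PO4)2(s) ⇌ 3 Ca^2+(aq) + 2 PO4^3-(aq)
Ksp = [Ca^2+]^3[PO4^3-]^2
Precipitation begins when Q = Ksp. With [Ca^2+] = 0.0065 M:
8.5 × 10^-29 = (0.0065)^3 × [PO4^3-]^2
[PO4^3-] = (8.5 × 10^-29 / 2.75 × 10^-7)^(1/2) = 1.8 × 10^-11 M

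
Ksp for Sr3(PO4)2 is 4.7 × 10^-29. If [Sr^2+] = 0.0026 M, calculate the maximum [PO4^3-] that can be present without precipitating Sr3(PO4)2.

[PO4^3-] = 5.2 x 10^-11 M

Sr3(PO4)2(s) ⇌ 3 Sr^2+ + 2 PO4^3-
Ksp = [Sr^2+]^3[PO4^3-]^2
Precipitation begins when Q = Ksp. With [Sr^2+] = 0.0026 M:
4.7 × 10^-29 = (0.0026)^3 × [PO4^3-]^2
[PO4^3-] = (4.7 × 10^-29 / 1.76 × 10^-8)^(1/2) = 5.2 x 10^-11 M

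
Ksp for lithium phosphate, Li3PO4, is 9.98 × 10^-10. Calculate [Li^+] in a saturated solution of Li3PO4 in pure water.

7.40 × 10^-3 M

Li3PO4(s) ⇌ 3 Li^+ + PO4^3-
Ksp = [Li^+]^3[PO4^3-]
If s mol/L of Li3PO4 dissolves, [Li^+] = 3s and [PO4^3-] = s.
So Ksp = (3s)^3 × s = 27s^4
s^4 = 9.98 × 10^-10 / 27, so s = 2.466 × 10^-3 M
[Li^+] = 3s = 7.40 x 10^-3 M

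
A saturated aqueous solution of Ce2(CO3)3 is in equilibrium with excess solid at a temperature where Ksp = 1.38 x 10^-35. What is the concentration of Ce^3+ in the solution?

Ce2(CO3)3(s) <=> 2 Ce^3+(aq) + 3 CO3^2-(aq)
Ksp = [Ce^3+]^2[CO3^2-]^3
If s mol/L of Ce2(CO3)3 dissolves, [Ce^3+] = 2s and [CO3^2-] = 3s.
Ksp = (2s)^2(3s)^3 = 108s^5
s = (1.38 x 10^-35 / 108)^(1/5) = 4.181 × 10^-8 M
[Ce^3+] = 2s = 8.36 x 10^-8 M

8.36e-8 M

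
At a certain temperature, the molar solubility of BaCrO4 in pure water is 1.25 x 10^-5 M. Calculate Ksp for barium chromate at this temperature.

BaCrO4(s) <=> Ba^2+ + CrO4^2-
Let s = molar solubility. Then [Ba^2+] = s and [CrO4^2-] = s.
Ksp = [Ba^2+][CrO4^2-]
Ksp = s^2
Ksp = (1.25 x 10^-5)^2 = 1.56 x 10^-10

Ksp = 1.56 × 10^-10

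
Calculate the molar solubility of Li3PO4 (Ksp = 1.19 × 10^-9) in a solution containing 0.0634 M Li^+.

Li3PO4(s) ⇌ 3 Li^+ + PO4^3-
Ksp = [Li^+]^3[PO4^3-]
Let s = moles of Li3PO4 that dissolve per litre. [Li^+] = 0.0634 + 3s ≈ 0.0634, [PO4^3-] = s (common-ion effect: Li^+ is already 0.0634 M).
Ksp ≈ (0.0634)^3 × s
s = 4.67 x 10^-6 M
Check: 3s = 1.4 × 10^-5 ≪ 0.0634, so the approximation is valid.

s = 4.67 x 10^-6 M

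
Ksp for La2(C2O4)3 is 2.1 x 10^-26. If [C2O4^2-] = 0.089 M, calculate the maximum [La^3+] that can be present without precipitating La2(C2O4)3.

La2(C2O4)3(s) ⇌ 2 La^3+ + 3 C2O4^2-
Ksp = [La^3+]^2[C2O4^2-]^3
Precipitation begins when Q = Ksp. With [C2O4^2-] = 0.089 M:
2.1 x 10^-26 = (0.089)^3 × [La^3+]^2
[La^3+] = (2.1 x 10^-26 / 7.05 × 10^-4)^(1/2) = 5.5 x 10^-12 M

[La^3+] = 5.5 × 10^-12 M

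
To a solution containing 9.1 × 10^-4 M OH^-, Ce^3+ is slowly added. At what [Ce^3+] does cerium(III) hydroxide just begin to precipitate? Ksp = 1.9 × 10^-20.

Ce(OH)3(s) <=> Ce^3+(aq) + 3 OH^-(aq)
Ksp = [Ce^3+][OH^-]^3
Precipitation begins when Q = Ksp. With [OH^-] = 9.1 × 10^-4 M:
1.9 × 10^-20 = (9.1 × 10^-4)^3 × [Ce^3+]
[Ce^3+] = (1.9 × 10^-20 / 7.54 × 10^-10) = 2.5 x 10^-11 M

2.5e-11 M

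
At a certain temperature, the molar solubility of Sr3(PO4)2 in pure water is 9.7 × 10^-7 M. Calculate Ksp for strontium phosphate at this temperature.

Ksp ≈ 9.3 × 10^-29

Sr3(PO4)2(s) ⇌ 3 Sr^2+ + 2 PO4^3-
Let s = molar solubility. Then [Sr^2+] = 3s and [PO4^3-] = 2s.
Ksp = [Sr^2+]^3[PO4^3-]^2
Ksp = (3s)^3(2s)^2 = 108s^5
Ksp = 108 × (9.7 × 10^-7)^5 = 9.3 × 10^-29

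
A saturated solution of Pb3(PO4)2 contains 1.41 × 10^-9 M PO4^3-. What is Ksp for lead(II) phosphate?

Pb3(PO4)2(s) ⇌ 3 Pb^2+(aq) + 2 PO4^3-(aq)
Stoichiometry gives [Pb^2+] = (3/2)[PO4^3-] = 2.115 x 10^-9 M.
Ksp = [Pb^2+]^3[PO4^3-]^2
Ksp = (2.115 × 10^-9)^3 × (1.41 x 10^-9)^2 = 1.88 × 10^-44

Ksp ≈ 1.88 x 10^-44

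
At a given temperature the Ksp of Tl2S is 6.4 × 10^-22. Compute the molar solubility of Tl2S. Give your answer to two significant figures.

s ≈ 5.4 x 10^-8 M

Tl2S(s) ⇌ 2 Tl^+ + S^2-
Ksp = [Tl^+]^2[S^2-]
Let s = molar solubility. Then [Tl^+] = 2s and [S^2-] = s.
Substituting: Ksp = (2s)^2s = 4s^3
Solving, s = (6.4 × 10^-22/4)^(1/3) = 5.4 × 10^-8 M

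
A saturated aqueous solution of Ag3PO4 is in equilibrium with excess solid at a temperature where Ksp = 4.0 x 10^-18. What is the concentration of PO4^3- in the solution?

[PO4^3-] ≈ 2.0 x 10^-5 M

Ag3PO4(s) ⇌ 3 Ag^+(aq) + PO4^3-(aq)
Ksp = [Ag^+]^3[PO4^3-]
Let s = molar solubility. Then [Ag^+] = 3s and [PO4^3-] = s.
So Ksp = (3s)^3 × s = 27s^4
s^4 = 4.0 x 10^-18 / 27, so s = 1.96 × 10^-5 M
[PO4^3-] = s = 2.0 × 10^-5 M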